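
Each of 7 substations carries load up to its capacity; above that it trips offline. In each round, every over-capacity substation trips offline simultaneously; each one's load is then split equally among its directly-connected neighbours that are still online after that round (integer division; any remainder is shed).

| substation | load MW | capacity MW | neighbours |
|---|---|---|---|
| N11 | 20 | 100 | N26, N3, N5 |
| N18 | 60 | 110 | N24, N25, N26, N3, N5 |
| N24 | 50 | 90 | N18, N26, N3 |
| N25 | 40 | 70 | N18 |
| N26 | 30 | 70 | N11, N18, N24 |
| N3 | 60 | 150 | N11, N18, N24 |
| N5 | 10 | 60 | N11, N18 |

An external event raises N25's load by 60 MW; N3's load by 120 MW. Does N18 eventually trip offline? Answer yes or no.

Round 1 — N25 at 100 > 70; N3 at 180 > 150. N25, N3 trip offline.
  N25 sheds 100 MW to N18: 100 each.
    N18: 60+100 = 160 > 110
  N3 sheds 180 MW to N11, N18, N24: 60 each.
    N11: 20+60 = 80 ≤ 100
    N18: 160+60 = 220 > 110
    N24: 50+60 = 110 > 90
Round 2 — N18, N24 trip offline.
  N18 sheds 220 MW to N26, N5: 110 each.
    N26: 30+110 = 140 > 70
    N5: 10+110 = 120 > 60
  N24 sheds 110 MW to N26: 110 each.
    N26: 140+110 = 250 > 70
Round 3 — N26, N5 trip offline.
  N26 sheds 250 MW to N11: 250 each.
    N11: 80+250 = 330 > 100
  N5 sheds 120 MW to N11: 120 each.
    N11: 330+120 = 450 > 100
Round 4 — N11 trips offline.
  N11 sheds 450 MW: no online neighbours, lost.
No further trips.

yes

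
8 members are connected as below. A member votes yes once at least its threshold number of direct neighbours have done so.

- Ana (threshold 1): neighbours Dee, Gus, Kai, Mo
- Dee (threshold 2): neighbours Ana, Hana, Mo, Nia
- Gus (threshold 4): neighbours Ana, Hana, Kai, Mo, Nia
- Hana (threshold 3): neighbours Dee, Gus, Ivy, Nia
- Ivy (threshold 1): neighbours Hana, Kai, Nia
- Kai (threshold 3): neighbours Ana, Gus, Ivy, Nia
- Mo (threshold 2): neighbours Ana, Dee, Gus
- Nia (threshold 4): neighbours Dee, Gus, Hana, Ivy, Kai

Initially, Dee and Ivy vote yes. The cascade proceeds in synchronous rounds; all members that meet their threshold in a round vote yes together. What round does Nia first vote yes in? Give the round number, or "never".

Round 1 — Dee, Ivy vote yes (initial).
Round 2 — checking thresholds:
  Ana: 1 of 4 neighbours ≥ 1, votes yes.
  Hana: 2 of 4 neighbours < 3, holds.
  Kai: 1 of 4 neighbours < 3, holds.
  Mo: 1 of 3 neighbours < 2, holds.
  Nia: 2 of 5 neighbours < 4, holds.
Round 3 — checking thresholds:
  Gus: 1 of 5 neighbours < 4, holds.
  Hana: 2 of 4 neighbours < 3, holds.
  Kai: 2 of 4 neighbours < 3, holds.
  Mo: 2 of 3 neighbours ≥ 2, votes yes.
  Nia: 2 of 5 neighbours < 4, holds.
Round 4 — no new yes votes; cascade stops.

never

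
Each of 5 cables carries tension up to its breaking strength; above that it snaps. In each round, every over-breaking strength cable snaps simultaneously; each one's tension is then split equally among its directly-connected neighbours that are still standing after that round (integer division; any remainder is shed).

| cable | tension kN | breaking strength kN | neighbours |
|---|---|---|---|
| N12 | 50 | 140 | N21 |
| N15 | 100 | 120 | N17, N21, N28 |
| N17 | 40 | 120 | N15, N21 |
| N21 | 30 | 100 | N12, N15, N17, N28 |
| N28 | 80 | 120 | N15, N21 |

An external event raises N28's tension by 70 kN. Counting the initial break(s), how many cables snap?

4

Round 1 — N28 at 150 > 120. N28 snaps.
  N28 sheds 150 kN to N15, N21: 75 each.
    N15: 100+75 = 175 > 120
    N21: 30+75 = 105 > 100
Round 2 — N15, N21 snap.
  N15 sheds 175 kN to N17: 175 each.
    N17: 40+175 = 215 > 120
  N21 sheds 105 kN to N12, N17: 52 each (1 lost).
    N12: 50+52 = 102 ≤ 140
    N17: 215+52 = 267 > 120
Round 3 — N17 snaps.
  N17 sheds 267 kN: no online neighbours, lost.
No further breaks.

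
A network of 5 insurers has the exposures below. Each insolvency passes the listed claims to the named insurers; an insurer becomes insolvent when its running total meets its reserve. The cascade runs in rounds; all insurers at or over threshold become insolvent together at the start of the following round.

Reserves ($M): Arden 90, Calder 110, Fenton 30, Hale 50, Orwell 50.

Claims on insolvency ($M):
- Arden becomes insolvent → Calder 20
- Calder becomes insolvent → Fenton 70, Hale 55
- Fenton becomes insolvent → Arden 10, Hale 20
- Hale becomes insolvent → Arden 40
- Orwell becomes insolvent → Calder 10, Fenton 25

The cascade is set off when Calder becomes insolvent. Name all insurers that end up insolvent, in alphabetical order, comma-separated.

Round 1 — Calder becomes insolvent (initial).
  Fenton: +70 → 70 ≥ 30
  Hale: +55 → 55 ≥ 50
Round 2 — Fenton, Hale become insolvent.
  Arden: +10+40 → 50 < 90
No further insolvencies.

Calder, Fenton, Hale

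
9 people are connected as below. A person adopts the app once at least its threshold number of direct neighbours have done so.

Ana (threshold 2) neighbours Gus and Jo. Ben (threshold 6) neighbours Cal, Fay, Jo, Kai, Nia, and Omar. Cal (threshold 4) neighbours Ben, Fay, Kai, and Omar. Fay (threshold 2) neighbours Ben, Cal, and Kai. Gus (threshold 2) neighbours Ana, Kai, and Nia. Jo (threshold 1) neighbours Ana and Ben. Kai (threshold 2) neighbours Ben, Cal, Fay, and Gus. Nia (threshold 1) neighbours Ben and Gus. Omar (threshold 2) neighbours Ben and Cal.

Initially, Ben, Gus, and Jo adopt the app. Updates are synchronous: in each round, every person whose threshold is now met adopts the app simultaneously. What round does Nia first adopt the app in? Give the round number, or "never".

Round 1 — Ben, Gus, Jo adopt the app (initial).
Round 2 — checking thresholds:
  Ana: 2 of 2 neighbours ≥ 2, adopts the app.
  Cal: 1 of 4 neighbours < 4, not yet.
  Fay: 1 of 3 neighbours < 2, not yet.
  Kai: 2 of 4 neighbours ≥ 2, adopts the app.
  Nia: 2 of 2 neighbours ≥ 1, adopts the app.
  Omar: 1 of 2 neighbours < 2, not yet.
Round 3 — checking thresholds:
  Cal: 2 of 4 neighbours < 4, not yet.
  Fay: 2 of 3 neighbours ≥ 2, adopts the app.
  Omar: 1 of 2 neighbours < 2, not yet.
Round 4 — no new adoptions; cascade stops.

2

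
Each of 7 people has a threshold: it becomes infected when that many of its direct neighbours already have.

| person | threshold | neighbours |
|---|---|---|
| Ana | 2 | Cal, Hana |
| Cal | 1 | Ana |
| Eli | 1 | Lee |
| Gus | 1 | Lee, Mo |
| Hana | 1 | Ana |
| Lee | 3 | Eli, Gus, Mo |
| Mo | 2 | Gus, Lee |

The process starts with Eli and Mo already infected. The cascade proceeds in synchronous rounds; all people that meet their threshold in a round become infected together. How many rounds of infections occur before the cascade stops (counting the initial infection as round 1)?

Round 1 — Eli, Mo become infected (initial).
Round 2 — checking thresholds:
  Gus: 1 of 2 neighbours ≥ 1, becomes infected.
  Lee: 2 of 3 neighbours < 3, holds.
Round 3 — checking thresholds:
  Lee: 3 of 3 neighbours ≥ 3, becomes infected.
Round 4 — no new infections; cascade stops.

3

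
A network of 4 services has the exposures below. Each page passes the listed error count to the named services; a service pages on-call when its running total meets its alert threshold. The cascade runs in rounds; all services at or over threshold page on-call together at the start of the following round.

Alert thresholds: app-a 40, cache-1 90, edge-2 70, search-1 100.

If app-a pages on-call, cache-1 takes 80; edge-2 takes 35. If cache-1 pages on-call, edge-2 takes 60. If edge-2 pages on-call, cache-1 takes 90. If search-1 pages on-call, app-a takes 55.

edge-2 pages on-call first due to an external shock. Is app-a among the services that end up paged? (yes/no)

Round 1 — edge-2 pages on-call (initial).
  cache-1: +90 → 90 ≥ 90
Round 2 — cache-1 pages on-call.
No further pages.

no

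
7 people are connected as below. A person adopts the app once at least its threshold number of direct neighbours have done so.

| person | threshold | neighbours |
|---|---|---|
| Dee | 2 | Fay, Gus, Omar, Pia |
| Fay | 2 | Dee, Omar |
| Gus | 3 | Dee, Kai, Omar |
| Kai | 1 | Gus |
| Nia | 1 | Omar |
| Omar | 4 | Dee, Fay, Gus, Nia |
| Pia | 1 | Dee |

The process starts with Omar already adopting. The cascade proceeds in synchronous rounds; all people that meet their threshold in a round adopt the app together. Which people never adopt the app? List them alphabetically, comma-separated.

Dee, Fay, Gus, Kai, Pia

Round 1 — Omar adopts the app (initial).
Round 2 — checking thresholds:
  Dee: 1 of 4 neighbours < 2, not yet.
  Fay: 1 of 2 neighbours < 2, not yet.
  Gus: 1 of 3 neighbours < 3, not yet.
  Nia: 1 of 1 neighbours ≥ 1, adopts the app.
Round 3 — no new adoptions; cascade stops.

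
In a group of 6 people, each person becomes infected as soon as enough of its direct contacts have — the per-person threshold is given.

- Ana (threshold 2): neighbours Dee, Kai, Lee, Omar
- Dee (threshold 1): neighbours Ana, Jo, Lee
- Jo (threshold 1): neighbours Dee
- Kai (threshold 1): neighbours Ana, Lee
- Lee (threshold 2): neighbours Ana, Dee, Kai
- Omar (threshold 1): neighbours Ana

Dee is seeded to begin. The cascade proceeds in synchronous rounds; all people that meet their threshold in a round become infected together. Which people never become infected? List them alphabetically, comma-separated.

Round 1 — Dee becomes infected (initial).
Round 2 — checking thresholds:
  Ana: 1 of 4 neighbours < 2, not yet.
  Jo: 1 of 1 neighbours ≥ 1, becomes infected.
  Lee: 1 of 3 neighbours < 2, not yet.
Round 3 — no new infections; cascade stops.

Ana, Kai, Lee, Omar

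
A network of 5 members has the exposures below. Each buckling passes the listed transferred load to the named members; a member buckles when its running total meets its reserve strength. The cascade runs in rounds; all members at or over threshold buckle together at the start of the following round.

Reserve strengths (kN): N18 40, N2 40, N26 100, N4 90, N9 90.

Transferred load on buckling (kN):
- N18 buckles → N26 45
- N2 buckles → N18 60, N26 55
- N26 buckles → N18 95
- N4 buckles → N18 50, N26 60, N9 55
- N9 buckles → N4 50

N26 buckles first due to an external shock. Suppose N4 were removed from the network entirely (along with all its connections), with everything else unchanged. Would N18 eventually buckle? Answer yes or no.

With N4 removed:
Round 1 — N26 buckles (initial).
  N18: +95 → 95 ≥ 40
Round 2 — N18 buckles.
No further bucklings.

yes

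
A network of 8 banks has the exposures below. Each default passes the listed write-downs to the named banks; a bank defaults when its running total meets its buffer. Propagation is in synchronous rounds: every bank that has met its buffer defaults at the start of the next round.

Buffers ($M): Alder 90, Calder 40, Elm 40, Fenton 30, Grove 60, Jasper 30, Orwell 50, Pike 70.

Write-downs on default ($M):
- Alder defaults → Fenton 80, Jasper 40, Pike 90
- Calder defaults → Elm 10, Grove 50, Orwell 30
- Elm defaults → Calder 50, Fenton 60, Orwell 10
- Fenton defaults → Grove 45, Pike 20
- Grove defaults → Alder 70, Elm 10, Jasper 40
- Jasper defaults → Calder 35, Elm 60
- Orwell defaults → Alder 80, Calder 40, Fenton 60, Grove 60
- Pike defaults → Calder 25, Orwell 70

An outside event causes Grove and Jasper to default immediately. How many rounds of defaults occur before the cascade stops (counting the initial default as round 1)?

3

Round 1 — Grove, Jasper default (initial).
  Alder: +70 → 70 < 90
  Calder: +35 → 35 < 40
  Elm: +10+60 → 70 ≥ 40
Round 2 — Elm defaults.
  Calder: +50 → 85 ≥ 40
  Fenton: +60 → 60 ≥ 30
  Orwell: +10 → 10 < 50
Round 3 — Calder, Fenton default.
  Orwell: +30 → 40 < 50
  Pike: +20 → 20 < 70
No further defaults.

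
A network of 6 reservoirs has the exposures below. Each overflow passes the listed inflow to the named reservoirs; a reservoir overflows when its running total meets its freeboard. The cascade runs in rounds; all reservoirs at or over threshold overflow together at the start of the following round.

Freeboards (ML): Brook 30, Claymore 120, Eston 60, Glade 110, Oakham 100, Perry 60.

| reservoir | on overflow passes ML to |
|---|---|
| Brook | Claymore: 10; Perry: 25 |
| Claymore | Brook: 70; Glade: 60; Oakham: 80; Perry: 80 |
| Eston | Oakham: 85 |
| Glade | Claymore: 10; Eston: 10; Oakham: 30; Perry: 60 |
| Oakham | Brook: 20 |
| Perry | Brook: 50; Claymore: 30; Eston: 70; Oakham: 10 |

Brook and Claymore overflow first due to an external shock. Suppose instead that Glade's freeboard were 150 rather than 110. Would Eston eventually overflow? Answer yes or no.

yes

With Glade's freeboard at 150:
Round 1 — Brook, Claymore overflow (initial).
  Glade: +60 → 60 < 150
  Oakham: +80 → 80 < 100
  Perry: +25+80 → 105 ≥ 60
Round 2 — Perry overflows.
  Eston: +70 → 70 ≥ 60
  Oakham: +10 → 90 < 100
Round 3 — Eston overflows.
  Oakham: +85 → 175 ≥ 100
Round 4 — Oakham overflows.
No further overflows.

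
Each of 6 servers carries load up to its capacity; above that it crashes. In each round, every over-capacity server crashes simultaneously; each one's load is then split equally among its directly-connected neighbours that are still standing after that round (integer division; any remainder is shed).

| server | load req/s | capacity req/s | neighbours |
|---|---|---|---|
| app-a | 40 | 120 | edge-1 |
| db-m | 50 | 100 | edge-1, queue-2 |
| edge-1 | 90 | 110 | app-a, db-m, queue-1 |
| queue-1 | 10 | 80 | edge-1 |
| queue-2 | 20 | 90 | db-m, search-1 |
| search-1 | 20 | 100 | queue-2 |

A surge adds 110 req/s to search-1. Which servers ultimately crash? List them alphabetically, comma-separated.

app-a, db-m, edge-1, queue-1, queue-2, search-1

Round 1 — search-1 at 130 > 100. search-1 crashes.
  search-1 sheds 130 req/s to queue-2: 130 each.
    queue-2: 20+130 = 150 > 90
Round 2 — queue-2 crashes.
  queue-2 sheds 150 req/s to db-m: 150 each.
    db-m: 50+150 = 200 > 100
Round 3 — db-m crashes.
  db-m sheds 200 req/s to edge-1: 200 each.
    edge-1: 90+200 = 290 > 110
Round 4 — edge-1 crashes.
  edge-1 sheds 290 req/s to app-a, queue-1: 145 each.
    app-a: 40+145 = 185 > 120
    queue-1: 10+145 = 155 > 80
Round 5 — app-a, queue-1 crash.
  app-a sheds 185 req/s: no online neighbours, lost.
  queue-1 sheds 155 req/s: no online neighbours, lost.
No further crashes.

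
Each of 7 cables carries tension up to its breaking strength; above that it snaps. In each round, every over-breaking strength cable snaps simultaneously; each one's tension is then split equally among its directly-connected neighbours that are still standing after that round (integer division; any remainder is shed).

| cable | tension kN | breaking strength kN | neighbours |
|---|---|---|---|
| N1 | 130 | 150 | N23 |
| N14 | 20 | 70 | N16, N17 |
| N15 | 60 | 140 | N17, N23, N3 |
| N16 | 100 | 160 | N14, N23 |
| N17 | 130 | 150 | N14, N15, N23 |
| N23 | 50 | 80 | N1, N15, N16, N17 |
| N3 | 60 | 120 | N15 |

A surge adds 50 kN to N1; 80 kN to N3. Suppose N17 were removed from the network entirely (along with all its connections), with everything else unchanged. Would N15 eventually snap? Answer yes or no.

yes

With N17 removed:
Round 1 — N1 at 180 > 150; N3 at 140 > 120. N1, N3 snap.
  N1 sheds 180 kN to N23: 180 each.
    N23: 50+180 = 230 > 80
  N3 sheds 140 kN to N15: 140 each.
    N15: 60+140 = 200 > 140
Round 2 — N15, N23 snap.
  N15 sheds 200 kN: no online neighbours, lost.
  N23 sheds 230 kN to N16: 230 each.
    N16: 100+230 = 330 > 160
Round 3 — N16 snaps.
  N16 sheds 330 kN to N14: 330 each.
    N14: 20+330 = 350 > 70
Round 4 — N14 snaps.
  N14 sheds 350 kN: no online neighbours, lost.
No further breaks.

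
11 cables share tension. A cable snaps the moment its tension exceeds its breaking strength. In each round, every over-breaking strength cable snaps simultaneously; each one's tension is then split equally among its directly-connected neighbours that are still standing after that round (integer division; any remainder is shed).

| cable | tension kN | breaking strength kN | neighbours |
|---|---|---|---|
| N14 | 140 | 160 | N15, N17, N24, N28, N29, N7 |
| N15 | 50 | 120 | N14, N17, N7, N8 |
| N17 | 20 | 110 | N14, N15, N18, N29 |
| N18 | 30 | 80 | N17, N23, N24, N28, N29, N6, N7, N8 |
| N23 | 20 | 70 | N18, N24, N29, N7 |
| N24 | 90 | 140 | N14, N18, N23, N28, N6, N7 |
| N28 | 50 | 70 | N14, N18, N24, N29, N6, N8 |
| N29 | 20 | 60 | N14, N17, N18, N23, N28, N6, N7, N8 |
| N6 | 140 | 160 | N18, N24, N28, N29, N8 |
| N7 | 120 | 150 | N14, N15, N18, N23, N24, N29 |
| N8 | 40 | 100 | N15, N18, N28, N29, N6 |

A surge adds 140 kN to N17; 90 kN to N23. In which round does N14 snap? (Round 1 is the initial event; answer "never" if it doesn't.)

2

Round 1 — N17 at 160 > 110; N23 at 110 > 70. N17, N23 snap.
  N17 sheds 160 kN to N14, N15, N18, N29: 40 each.
    N14: 140+40 = 180 > 160
    N15: 50+40 = 90 ≤ 120
    N18: 30+40 = 70 ≤ 80
    N29: 20+40 = 60 ≤ 60
  N23 sheds 110 kN to N18, N24, N29, N7: 27 each (2 lost).
    N18: 70+27 = 97 > 80
    N24: 90+27 = 117 ≤ 140
    N29: 60+27 = 87 > 60
    N7: 120+27 = 147 ≤ 150
Round 2 — N14, N18, N29 snap.
  N14 sheds 180 kN to N15, N24, N28, N7: 45 each.
    N15: 90+45 = 135 > 120
    N24: 117+45 = 162 > 140
    N28: 50+45 = 95 > 70
    N7: 147+45 = 192 > 150
  N18 sheds 97 kN to N24, N28, N6, N7, N8: 19 each (2 lost).
    N24: 162+19 = 181 > 140
    N28: 95+19 = 114 > 70
    N6: 140+19 = 159 ≤ 160
    N7: 192+19 = 211 > 150
    N8: 40+19 = 59 ≤ 100
  N29 sheds 87 kN to N28, N6, N7, N8: 21 each (3 lost).
    N28: 114+21 = 135 > 70
    N6: 159+21 = 180 > 160
    N7: 211+21 = 232 > 150
    N8: 59+21 = 80 ≤ 100
Round 3 — N15, N24, N28, N6, N7 snap.
  N15 sheds 135 kN to N8: 135 each.
    N8: 80+135 = 215 > 100
  N24 sheds 181 kN: no online neighbours, lost.
  N28 sheds 135 kN to N8: 135 each.
    N8: 215+135 = 350 > 100
  N6 sheds 180 kN to N8: 180 each.
    N8: 350+180 = 530 > 100
  N7 sheds 232 kN: no online neighbours, lost.
Round 4 — N8 snaps.
  N8 sheds 530 kN: no online neighbours, lost.
No further breaks.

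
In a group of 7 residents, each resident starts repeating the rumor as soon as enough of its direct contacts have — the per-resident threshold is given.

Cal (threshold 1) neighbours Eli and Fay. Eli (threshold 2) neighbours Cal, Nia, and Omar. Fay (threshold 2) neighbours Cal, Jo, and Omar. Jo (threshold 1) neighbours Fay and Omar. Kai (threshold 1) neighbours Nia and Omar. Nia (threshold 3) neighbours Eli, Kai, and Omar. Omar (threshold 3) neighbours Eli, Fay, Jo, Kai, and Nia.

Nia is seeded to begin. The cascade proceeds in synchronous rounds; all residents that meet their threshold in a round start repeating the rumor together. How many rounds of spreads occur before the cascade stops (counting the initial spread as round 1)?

Round 1 — Nia starts repeating the rumor (initial).
Round 2 — checking thresholds:
  Eli: 1 of 3 neighbours < 2, below threshold.
  Kai: 1 of 2 neighbours ≥ 1, starts repeating the rumor.
  Omar: 1 of 5 neighbours < 3, below threshold.
Round 3 — no new spreads; cascade stops.

2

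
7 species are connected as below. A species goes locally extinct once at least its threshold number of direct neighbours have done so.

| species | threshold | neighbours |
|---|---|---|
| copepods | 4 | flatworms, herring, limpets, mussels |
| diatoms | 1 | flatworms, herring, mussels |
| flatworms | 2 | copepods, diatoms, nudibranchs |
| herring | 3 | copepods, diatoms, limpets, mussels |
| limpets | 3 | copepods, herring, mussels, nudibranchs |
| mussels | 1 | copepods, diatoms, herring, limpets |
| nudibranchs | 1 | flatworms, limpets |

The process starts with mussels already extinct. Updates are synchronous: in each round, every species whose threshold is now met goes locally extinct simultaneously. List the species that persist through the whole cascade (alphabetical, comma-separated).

copepods, flatworms, herring, limpets, nudibranchs

Round 1 — mussels goes locally extinct (initial).
Round 2 — checking thresholds:
  copepods: 1 of 4 neighbours < 4, not yet.
  diatoms: 1 of 3 neighbours ≥ 1, goes locally extinct.
  herring: 1 of 4 neighbours < 3, not yet.
  limpets: 1 of 4 neighbours < 3, not yet.
Round 3 — no new extinctions; cascade stops.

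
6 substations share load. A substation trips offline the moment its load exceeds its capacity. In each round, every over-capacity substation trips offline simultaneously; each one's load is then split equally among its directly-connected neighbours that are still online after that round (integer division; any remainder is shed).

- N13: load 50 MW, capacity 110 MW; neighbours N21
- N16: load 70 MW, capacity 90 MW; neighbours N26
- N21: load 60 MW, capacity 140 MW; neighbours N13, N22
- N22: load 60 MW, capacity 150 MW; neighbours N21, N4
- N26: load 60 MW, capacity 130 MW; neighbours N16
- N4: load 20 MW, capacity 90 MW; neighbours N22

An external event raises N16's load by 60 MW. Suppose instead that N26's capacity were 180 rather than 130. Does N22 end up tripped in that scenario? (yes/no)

With N26's capacity at 180:
Round 1 — N16 at 130 > 90. N16 trips offline.
  N16 sheds 130 MW to N26: 130 each.
    N26: 60+130 = 190 > 180
Round 2 — N26 trips offline.
  N26 sheds 190 MW: no online neighbours, lost.
No further trips.

no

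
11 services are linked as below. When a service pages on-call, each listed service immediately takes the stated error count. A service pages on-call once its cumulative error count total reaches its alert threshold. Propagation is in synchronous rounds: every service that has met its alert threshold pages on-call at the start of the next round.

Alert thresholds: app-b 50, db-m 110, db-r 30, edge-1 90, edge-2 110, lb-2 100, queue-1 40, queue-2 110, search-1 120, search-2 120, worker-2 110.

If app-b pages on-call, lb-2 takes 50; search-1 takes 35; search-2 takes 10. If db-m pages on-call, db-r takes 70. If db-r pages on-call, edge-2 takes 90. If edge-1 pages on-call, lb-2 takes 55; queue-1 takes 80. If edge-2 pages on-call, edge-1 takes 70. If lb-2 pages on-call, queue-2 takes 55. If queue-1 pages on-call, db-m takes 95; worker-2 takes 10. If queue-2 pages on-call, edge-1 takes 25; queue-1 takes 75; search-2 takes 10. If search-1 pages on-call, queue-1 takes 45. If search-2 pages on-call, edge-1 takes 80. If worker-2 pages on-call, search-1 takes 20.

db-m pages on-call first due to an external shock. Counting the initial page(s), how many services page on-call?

Round 1 — db-m pages on-call (initial).
  db-r: +70 → 70 ≥ 30
Round 2 — db-r pages on-call.
  edge-2: +90 → 90 < 110
No further pages.

2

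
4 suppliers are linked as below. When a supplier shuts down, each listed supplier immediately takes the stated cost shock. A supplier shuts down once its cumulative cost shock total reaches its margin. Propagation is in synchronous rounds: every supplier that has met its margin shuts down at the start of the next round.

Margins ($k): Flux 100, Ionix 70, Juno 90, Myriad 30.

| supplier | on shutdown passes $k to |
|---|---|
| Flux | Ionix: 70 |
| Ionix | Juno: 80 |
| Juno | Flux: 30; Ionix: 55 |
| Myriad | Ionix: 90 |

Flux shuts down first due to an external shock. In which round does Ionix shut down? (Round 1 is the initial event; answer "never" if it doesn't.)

Round 1 — Flux shuts down (initial).
  Ionix: +70 → 70 ≥ 70
Round 2 — Ionix shuts down.
  Juno: +80 → 80 < 90
No further shutdowns.

2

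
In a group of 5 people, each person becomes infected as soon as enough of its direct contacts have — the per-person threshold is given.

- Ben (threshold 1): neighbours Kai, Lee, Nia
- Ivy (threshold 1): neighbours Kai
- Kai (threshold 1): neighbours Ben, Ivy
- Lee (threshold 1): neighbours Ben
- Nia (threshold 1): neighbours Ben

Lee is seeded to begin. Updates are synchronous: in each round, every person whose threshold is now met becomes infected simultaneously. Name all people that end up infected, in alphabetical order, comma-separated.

Round 1 — Lee becomes infected (initial).
Round 2 — checking thresholds:
  Ben: 1 of 3 neighbours ≥ 1, becomes infected.
Round 3 — checking thresholds:
  Kai: 1 of 2 neighbours ≥ 1, becomes infected.
  Nia: 1 of 1 neighbours ≥ 1, becomes infected.
Round 4 — checking thresholds:
  Ivy: 1 of 1 neighbours ≥ 1, becomes infected.
Round 5 — no new infections; cascade stops.

Ben, Ivy, Kai, Lee, Nia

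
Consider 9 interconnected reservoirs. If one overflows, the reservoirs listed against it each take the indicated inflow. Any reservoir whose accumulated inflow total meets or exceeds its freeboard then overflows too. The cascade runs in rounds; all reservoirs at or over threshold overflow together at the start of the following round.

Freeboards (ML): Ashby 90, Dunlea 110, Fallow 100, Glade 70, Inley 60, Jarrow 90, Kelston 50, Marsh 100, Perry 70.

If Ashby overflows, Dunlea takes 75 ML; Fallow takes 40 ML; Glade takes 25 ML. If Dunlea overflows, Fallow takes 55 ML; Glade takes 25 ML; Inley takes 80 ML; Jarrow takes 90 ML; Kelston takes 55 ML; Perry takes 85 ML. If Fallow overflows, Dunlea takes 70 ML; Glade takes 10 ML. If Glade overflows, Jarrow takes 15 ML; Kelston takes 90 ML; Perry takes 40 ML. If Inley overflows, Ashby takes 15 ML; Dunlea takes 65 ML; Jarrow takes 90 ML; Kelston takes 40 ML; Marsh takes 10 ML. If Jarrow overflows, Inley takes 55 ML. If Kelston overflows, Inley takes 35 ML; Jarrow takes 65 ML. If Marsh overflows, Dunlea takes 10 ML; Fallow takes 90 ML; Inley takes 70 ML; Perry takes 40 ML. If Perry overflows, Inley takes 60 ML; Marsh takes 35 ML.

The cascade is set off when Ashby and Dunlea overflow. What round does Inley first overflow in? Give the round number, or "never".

Round 1 — Ashby, Dunlea overflow (initial).
  Fallow: +40+55 → 95 < 100
  Glade: +25+25 → 50 < 70
  Inley: +80 → 80 ≥ 60
  Jarrow: +90 → 90 ≥ 90
  Kelston: +55 → 55 ≥ 50
  Perry: +85 → 85 ≥ 70
Round 2 — Inley, Jarrow, Kelston, Perry overflow.
  Marsh: +10+35 → 45 < 100
No further overflows.

2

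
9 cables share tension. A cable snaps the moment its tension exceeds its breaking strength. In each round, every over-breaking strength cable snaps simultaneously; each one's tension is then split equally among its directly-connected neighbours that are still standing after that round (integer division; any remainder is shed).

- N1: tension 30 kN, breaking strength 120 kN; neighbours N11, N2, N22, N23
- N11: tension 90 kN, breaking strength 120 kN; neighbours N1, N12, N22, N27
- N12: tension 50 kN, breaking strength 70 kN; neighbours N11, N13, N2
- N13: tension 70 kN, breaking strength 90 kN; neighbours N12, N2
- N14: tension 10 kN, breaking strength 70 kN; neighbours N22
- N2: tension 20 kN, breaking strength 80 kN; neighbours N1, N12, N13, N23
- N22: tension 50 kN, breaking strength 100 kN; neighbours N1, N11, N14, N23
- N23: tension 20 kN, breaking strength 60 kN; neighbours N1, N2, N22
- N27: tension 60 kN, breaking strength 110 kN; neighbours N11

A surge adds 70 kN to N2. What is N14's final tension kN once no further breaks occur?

Round 1 — N2 at 90 > 80. N2 snaps.
  N2 sheds 90 kN to N1, N12, N13, N23: 22 each (2 lost).
    N1: 30+22 = 52 ≤ 120
    N12: 50+22 = 72 > 70
    N13: 70+22 = 92 > 90
    N23: 20+22 = 42 ≤ 60
Round 2 — N12, N13 snap.
  N12 sheds 72 kN to N11: 72 each.
    N11: 90+72 = 162 > 120
  N13 sheds 92 kN: no online neighbours, lost.
Round 3 — N11 snaps.
  N11 sheds 162 kN to N1, N22, N27: 54 each.
    N1: 52+54 = 106 ≤ 120
    N22: 50+54 = 104 > 100
    N27: 60+54 = 114 > 110
Round 4 — N22, N27 snap.
  N22 sheds 104 kN to N1, N14, N23: 34 each (2 lost).
    N1: 106+34 = 140 > 120
    N14: 10+34 = 44 ≤ 70
    N23: 42+34 = 76 > 60
  N27 sheds 114 kN: no online neighbours, lost.
Round 5 — N1, N23 snap.
  N1 sheds 140 kN: no online neighbours, lost.
  N23 sheds 76 kN: no online neighbours, lost.
No further breaks.

44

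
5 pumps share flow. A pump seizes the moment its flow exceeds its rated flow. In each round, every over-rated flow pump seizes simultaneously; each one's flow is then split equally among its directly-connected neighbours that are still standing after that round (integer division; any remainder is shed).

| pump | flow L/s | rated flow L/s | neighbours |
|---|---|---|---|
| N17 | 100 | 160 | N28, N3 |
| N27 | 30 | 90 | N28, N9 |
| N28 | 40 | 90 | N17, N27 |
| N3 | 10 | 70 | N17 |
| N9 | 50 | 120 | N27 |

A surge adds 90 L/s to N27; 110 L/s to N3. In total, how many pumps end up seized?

4

Round 1 — N27 at 120 > 90; N3 at 120 > 70. N27, N3 seize.
  N27 sheds 120 L/s to N28, N9: 60 each.
    N28: 40+60 = 100 > 90
    N9: 50+60 = 110 ≤ 120
  N3 sheds 120 L/s to N17: 120 each.
    N17: 100+120 = 220 > 160
Round 2 — N17, N28 seize.
  N17 sheds 220 L/s: no online neighbours, lost.
  N28 sheds 100 L/s: no online neighbours, lost.
No further seizures.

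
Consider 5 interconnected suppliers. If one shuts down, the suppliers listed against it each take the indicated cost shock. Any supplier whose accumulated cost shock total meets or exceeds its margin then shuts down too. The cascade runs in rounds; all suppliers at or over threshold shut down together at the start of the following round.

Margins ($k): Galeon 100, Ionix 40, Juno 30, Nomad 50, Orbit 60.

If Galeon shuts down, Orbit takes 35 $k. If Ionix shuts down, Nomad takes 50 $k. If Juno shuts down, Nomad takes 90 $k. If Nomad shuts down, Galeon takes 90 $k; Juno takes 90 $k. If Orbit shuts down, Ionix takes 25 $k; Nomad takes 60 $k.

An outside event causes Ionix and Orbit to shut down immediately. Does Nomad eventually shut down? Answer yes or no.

Round 1 — Ionix, Orbit shut down (initial).
  Nomad: +50+60 → 110 ≥ 50
Round 2 — Nomad shuts down.
  Galeon: +90 → 90 < 100
  Juno: +90 → 90 ≥ 30
Round 3 — Juno shuts down.
No further shutdowns.

yes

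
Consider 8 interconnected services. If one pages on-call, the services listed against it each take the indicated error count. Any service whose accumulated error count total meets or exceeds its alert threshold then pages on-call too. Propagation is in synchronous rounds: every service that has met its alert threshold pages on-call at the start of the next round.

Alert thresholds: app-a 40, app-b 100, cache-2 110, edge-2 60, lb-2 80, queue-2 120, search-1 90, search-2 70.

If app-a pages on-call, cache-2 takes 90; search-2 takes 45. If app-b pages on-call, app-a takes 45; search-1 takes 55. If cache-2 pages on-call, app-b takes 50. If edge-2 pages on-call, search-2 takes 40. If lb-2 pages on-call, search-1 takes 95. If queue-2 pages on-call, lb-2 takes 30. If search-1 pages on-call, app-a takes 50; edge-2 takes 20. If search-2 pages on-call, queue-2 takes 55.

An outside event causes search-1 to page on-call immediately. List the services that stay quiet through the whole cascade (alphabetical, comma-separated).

app-b, cache-2, edge-2, lb-2, queue-2, search-2

Round 1 — search-1 pages on-call (initial).
  app-a: +50 → 50 ≥ 40
  edge-2: +20 → 20 < 60
Round 2 — app-a pages on-call.
  cache-2: +90 → 90 < 110
  search-2: +45 → 45 < 70
No further pages.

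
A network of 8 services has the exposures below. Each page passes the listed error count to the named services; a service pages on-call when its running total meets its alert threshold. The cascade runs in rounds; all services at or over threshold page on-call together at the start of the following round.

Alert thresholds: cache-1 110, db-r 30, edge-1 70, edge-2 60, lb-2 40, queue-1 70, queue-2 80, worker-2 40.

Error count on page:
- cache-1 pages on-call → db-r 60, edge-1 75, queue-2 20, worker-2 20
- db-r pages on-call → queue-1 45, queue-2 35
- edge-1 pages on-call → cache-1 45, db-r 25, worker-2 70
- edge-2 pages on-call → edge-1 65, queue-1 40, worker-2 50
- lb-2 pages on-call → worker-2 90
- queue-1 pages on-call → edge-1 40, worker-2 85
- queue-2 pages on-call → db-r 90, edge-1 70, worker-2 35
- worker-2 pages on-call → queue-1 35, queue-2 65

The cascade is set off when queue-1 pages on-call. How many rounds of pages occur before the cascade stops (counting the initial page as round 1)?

Round 1 — queue-1 pages on-call (initial).
  edge-1: +40 → 40 < 70
  worker-2: +85 → 85 ≥ 40
Round 2 — worker-2 pages on-call.
  queue-2: +65 → 65 < 80
No further pages.

2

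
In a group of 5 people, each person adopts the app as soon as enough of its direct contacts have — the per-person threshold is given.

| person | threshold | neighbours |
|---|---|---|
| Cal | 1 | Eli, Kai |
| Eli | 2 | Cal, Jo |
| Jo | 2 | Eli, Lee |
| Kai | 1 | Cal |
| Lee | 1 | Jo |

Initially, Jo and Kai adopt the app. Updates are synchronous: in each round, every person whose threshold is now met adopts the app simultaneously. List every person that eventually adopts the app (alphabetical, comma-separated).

Cal, Eli, Jo, Kai, Lee

Round 1 — Jo, Kai adopt the app (initial).
Round 2 — checking thresholds:
  Cal: 1 of 2 neighbours ≥ 1, adopts the app.
  Eli: 1 of 2 neighbours < 2, below threshold.
  Lee: 1 of 1 neighbours ≥ 1, adopts the app.
Round 3 — checking thresholds:
  Eli: 2 of 2 neighbours ≥ 2, adopts the app.
Round 4 — no new adoptions; cascade stops.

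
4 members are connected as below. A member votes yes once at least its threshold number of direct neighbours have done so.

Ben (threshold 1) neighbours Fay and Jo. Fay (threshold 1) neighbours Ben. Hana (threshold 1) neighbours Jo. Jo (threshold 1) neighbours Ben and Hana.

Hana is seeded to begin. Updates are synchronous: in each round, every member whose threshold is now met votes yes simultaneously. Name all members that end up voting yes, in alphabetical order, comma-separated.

Ben, Fay, Hana, Jo

Round 1 — Hana votes yes (initial).
Round 2 — checking thresholds:
  Jo: 1 of 2 neighbours ≥ 1, votes yes.
Round 3 — checking thresholds:
  Ben: 1 of 2 neighbours ≥ 1, votes yes.
Round 4 — checking thresholds:
  Fay: 1 of 1 neighbours ≥ 1, votes yes.
Round 5 — no new yes votes; cascade stops.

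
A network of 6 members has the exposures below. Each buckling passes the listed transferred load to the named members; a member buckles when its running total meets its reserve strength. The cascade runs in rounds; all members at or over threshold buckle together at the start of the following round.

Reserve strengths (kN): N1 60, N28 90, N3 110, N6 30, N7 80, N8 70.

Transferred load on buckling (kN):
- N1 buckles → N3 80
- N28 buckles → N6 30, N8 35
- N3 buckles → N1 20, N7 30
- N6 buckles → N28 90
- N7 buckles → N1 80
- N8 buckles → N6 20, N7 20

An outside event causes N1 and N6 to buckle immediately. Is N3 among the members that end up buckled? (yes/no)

Round 1 — N1, N6 buckle (initial).
  N28: +90 → 90 ≥ 90
  N3: +80 → 80 < 110
Round 2 — N28 buckles.
  N8: +35 → 35 < 70
No further bucklings.

no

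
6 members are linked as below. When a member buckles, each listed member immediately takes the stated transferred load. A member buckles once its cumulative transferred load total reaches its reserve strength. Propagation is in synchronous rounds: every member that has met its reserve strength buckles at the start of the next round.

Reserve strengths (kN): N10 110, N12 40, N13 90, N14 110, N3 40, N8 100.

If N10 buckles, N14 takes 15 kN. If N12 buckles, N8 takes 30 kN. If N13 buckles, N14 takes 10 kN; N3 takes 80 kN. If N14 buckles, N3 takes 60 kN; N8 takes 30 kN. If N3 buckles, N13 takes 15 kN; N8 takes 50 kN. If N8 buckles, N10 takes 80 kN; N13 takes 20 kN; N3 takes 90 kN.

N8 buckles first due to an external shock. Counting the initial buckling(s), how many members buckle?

2

Round 1 — N8 buckles (initial).
  N10: +80 → 80 < 110
  N13: +20 → 20 < 90
  N3: +90 → 90 ≥ 40
Round 2 — N3 buckles.
  N13: +15 → 35 < 90
No further bucklings.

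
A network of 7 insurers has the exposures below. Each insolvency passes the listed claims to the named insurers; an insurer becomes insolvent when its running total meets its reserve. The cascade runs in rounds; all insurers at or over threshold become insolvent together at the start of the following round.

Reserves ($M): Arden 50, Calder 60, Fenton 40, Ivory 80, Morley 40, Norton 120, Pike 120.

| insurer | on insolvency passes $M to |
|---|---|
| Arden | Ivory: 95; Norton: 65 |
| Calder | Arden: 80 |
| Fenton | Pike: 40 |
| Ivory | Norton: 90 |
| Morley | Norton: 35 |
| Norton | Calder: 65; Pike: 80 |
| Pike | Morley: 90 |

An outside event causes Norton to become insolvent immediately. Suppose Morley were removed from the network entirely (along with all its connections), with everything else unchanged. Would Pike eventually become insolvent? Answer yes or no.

no

With Morley removed:
Round 1 — Norton becomes insolvent (initial).
  Calder: +65 → 65 ≥ 60
  Pike: +80 → 80 < 120
Round 2 — Calder becomes insolvent.
  Arden: +80 → 80 ≥ 50
Round 3 — Arden becomes insolvent.
  Ivory: +95 → 95 ≥ 80
Round 4 — Ivory becomes insolvent.
No further insolvencies.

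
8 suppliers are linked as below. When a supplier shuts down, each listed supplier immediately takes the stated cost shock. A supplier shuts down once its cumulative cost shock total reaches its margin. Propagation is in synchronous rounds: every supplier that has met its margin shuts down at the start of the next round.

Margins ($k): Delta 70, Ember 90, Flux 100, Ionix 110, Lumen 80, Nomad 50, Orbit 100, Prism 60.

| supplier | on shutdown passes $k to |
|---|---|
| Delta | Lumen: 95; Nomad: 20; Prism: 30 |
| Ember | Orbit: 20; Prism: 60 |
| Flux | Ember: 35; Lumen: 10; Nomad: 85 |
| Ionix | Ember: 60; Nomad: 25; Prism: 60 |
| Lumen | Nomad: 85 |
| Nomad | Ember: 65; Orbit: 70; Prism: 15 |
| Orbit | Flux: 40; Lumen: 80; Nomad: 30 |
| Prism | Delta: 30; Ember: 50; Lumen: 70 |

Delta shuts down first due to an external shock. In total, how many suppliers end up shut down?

3

Round 1 — Delta shuts down (initial).
  Lumen: +95 → 95 ≥ 80
  Nomad: +20 → 20 < 50
  Prism: +30 → 30 < 60
Round 2 — Lumen shuts down.
  Nomad: +85 → 105 ≥ 50
Round 3 — Nomad shuts down.
  Ember: +65 → 65 < 90
  Orbit: +70 → 70 < 100
  Prism: +15 → 45 < 60
No further shutdowns.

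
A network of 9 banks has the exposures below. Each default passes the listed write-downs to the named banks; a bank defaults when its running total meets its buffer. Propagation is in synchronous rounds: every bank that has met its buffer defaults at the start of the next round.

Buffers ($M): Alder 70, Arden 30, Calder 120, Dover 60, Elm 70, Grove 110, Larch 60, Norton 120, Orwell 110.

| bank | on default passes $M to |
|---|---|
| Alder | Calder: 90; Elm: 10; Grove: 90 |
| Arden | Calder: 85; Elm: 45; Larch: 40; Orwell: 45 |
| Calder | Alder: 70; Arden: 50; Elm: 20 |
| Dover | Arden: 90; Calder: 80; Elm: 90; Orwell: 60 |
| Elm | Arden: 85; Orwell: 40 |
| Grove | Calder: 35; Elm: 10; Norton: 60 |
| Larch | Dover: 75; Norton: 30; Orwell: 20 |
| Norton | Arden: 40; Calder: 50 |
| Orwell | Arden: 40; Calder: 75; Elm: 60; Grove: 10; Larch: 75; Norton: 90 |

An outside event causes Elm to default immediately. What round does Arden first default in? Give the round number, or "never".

2

Round 1 — Elm defaults (initial).
  Arden: +85 → 85 ≥ 30
  Orwell: +40 → 40 < 110
Round 2 — Arden defaults.
  Calder: +85 → 85 < 120
  Larch: +40 → 40 < 60
  Orwell: +45 → 85 < 110
No further defaults.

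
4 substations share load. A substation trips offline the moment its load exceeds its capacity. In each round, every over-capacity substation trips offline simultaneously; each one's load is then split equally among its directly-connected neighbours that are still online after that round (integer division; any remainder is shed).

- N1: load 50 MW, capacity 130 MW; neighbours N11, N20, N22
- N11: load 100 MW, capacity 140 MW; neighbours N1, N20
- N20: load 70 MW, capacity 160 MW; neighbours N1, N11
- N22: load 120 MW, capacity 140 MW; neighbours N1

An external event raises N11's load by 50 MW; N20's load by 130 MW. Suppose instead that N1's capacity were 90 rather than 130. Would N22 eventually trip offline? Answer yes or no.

yes

With N1's capacity at 90:
Round 1 — N11 at 150 > 140; N20 at 200 > 160. N11, N20 trip offline.
  N11 sheds 150 MW to N1: 150 each.
    N1: 50+150 = 200 > 90
  N20 sheds 200 MW to N1: 200 each.
    N1: 200+200 = 400 > 90
Round 2 — N1 trips offline.
  N1 sheds 400 MW to N22: 400 each.
    N22: 120+400 = 520 > 140
Round 3 — N22 trips offline.
  N22 sheds 520 MW: no online neighbours, lost.
No further trips.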